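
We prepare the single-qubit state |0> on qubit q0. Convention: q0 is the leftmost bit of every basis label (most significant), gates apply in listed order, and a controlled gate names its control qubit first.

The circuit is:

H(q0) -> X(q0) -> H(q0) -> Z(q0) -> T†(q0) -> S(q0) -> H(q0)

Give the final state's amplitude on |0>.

|0> carries amplitude sqrt(2)/2 in the final state. Key observation: steps 1-4 multiply out to the identity, so the circuit reduces to the remaining gates.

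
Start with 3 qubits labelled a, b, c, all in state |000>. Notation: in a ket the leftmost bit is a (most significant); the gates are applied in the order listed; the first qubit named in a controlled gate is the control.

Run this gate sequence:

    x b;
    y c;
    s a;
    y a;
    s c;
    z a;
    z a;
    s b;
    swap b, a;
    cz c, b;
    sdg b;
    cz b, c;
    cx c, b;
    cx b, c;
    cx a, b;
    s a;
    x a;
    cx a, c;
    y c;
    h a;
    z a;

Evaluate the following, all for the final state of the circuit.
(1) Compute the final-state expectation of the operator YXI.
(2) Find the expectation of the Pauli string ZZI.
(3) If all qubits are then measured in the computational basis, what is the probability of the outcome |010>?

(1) The observable YXI averages to 0.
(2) In the final state, ZZI has expectation 0.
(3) The probability of measuring |010> is 1/2.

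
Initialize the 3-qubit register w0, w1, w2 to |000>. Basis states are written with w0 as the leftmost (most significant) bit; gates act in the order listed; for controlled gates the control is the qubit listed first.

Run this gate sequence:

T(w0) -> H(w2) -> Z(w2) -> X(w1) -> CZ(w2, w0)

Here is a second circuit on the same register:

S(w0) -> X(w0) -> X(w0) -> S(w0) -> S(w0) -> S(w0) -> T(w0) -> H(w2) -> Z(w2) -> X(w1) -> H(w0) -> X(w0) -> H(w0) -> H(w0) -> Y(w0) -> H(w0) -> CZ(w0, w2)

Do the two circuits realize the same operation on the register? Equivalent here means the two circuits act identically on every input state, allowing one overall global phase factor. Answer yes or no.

No — the two circuits implement different unitaries, even allowing a global phase.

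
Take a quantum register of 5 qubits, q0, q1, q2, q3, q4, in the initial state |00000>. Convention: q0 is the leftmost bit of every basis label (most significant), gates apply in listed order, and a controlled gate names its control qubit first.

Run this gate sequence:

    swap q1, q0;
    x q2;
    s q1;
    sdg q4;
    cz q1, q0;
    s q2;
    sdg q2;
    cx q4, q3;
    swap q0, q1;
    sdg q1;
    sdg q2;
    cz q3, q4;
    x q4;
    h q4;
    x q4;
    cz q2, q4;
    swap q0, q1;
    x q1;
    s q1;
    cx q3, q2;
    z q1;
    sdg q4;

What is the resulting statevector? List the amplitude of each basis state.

After the circuit, the state carries amplitude sqrt(2)/2 on |01100>, -sqrt(2)*I/2 on |01101>, and 0 on every other basis state.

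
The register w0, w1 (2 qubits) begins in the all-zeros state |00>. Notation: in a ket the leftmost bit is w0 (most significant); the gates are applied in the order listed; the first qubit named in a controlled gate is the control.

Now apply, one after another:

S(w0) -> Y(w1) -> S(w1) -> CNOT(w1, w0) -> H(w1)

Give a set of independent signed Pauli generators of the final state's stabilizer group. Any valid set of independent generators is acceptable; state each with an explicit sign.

The final state is stabilized by the group generated by -IX, -ZI; other independent generating sets are equally valid.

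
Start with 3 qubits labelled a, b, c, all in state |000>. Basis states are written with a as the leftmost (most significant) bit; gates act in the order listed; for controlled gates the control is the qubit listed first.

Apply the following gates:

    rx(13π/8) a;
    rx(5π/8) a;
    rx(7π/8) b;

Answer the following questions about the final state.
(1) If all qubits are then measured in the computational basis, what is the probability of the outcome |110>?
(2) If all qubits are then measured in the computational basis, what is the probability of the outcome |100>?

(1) Outcome |110> occurs with probability -2*sin(3*pi/16)*sin(5*pi/16)*sin(7*pi/16)**2*cos(3*pi/16)*cos(5*pi/16) + sin(3*pi/16)**2*sin(7*pi/16)**2*cos(5*pi/16)**2 + sin(5*pi/16)**2*sin(7*pi/16)**2*cos(3*pi/16)**2.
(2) A full measurement returns |100> with probability -2*sin(3*pi/16)*sin(5*pi/16)*cos(3*pi/16)*cos(5*pi/16)*cos(7*pi/16)**2 + sin(3*pi/16)**2*cos(5*pi/16)**2*cos(7*pi/16)**2 + sin(5*pi/16)**2*cos(3*pi/16)**2*cos(7*pi/16)**2.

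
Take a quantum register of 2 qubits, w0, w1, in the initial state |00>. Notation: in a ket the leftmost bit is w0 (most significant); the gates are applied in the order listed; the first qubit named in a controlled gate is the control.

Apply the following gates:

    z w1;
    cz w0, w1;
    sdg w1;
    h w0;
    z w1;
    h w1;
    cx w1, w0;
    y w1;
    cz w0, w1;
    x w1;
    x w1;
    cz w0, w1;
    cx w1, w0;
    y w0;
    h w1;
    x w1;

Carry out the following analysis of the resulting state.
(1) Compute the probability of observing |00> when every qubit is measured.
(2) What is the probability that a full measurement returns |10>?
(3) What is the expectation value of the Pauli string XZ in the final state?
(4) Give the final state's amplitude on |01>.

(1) Outcome |00> occurs with probability 1/2.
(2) A full measurement returns |10> with probability 1/2.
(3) The expectation value of XZ is -1.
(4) The amplitude on |01> is 0.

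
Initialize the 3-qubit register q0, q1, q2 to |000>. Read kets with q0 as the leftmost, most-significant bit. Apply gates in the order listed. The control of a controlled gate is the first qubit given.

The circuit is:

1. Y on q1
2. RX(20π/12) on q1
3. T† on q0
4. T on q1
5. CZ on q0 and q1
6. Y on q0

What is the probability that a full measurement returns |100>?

The probability of measuring |100> is 1/4.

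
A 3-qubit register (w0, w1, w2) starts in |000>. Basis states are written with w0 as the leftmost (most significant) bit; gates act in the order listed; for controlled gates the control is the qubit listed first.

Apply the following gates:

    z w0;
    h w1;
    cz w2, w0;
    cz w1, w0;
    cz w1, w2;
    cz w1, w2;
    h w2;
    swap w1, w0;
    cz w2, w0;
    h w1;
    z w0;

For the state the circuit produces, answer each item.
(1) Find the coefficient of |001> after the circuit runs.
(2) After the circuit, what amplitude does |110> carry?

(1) The final state's coefficient on |001> equals sqrt(2)/4.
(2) The final state's coefficient on |110> equals -sqrt(2)/4.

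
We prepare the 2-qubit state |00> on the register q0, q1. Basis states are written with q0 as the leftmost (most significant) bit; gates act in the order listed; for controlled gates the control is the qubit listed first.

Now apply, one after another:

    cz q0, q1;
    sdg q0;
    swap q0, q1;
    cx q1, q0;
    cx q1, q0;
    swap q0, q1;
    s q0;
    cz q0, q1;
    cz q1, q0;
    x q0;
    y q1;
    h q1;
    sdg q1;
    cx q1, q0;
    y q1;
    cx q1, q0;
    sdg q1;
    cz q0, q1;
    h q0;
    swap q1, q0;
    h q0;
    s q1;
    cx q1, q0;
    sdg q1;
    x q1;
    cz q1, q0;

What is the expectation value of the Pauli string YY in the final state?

The expectation value of YY is 1. Key observation: gates 1-8 undo each other exactly, leaving only the rest of the circuit to track.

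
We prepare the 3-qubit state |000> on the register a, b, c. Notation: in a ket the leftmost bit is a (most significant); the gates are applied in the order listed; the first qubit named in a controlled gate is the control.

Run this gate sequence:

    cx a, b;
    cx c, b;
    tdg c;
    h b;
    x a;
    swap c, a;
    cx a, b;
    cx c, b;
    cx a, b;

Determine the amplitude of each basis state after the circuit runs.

After the circuit, the state carries amplitude sqrt(2)/2 on |001>, sqrt(2)/2 on |011>, and 0 on every other basis state.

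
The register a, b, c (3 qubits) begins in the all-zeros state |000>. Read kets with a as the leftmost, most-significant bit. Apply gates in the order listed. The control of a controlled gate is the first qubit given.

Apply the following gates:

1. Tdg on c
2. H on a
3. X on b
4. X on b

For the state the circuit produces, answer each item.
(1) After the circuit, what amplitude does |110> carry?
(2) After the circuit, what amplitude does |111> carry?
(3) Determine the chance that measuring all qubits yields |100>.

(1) |110> carries amplitude 0 in the final state. Key observation: steps 3-4 multiply out to the identity, so the circuit reduces to the remaining gates.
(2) The amplitude on |111> is 0.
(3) The probability of measuring |100> is 1/2.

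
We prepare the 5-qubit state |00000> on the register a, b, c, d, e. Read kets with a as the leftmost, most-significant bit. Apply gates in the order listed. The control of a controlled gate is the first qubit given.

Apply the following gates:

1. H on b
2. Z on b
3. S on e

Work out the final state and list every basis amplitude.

The resulting statevector has amplitude sqrt(2)/2 on |00000>, -sqrt(2)/2 on |01000>, and 0 on every other basis state.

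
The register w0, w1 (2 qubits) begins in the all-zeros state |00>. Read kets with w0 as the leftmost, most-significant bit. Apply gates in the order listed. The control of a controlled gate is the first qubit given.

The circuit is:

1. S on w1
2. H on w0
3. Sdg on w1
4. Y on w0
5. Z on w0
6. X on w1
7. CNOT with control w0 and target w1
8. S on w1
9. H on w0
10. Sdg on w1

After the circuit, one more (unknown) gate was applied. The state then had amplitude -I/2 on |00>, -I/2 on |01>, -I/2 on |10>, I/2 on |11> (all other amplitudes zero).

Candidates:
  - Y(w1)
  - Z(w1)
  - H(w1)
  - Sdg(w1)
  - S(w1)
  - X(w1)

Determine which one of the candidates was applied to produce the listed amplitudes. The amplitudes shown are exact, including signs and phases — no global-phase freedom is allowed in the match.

The unique candidate consistent with the amplitudes is X(w1).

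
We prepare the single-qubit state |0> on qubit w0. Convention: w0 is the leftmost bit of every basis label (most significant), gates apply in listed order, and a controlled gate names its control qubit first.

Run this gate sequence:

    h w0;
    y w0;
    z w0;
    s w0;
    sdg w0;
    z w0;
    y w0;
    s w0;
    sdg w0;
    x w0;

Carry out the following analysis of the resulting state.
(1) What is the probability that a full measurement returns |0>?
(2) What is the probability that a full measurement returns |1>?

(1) A full measurement returns |0> with probability 1/2. Key observation: the block from step 2 through step 7 cancels to the identity and can be dropped.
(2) The probability of measuring |1> is 1/2.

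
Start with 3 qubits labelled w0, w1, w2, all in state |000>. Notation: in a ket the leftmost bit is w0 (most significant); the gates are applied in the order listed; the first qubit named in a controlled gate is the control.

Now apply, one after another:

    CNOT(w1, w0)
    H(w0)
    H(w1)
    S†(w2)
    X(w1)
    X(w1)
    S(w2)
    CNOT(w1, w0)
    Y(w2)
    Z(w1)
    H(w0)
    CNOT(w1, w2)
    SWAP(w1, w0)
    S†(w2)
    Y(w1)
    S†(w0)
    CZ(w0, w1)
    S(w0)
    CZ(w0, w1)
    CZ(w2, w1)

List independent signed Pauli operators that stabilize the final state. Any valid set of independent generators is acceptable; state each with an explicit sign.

The final state is stabilized by the group generated by -XIY, -ZIZ, -IZI; other independent generating sets are equally valid.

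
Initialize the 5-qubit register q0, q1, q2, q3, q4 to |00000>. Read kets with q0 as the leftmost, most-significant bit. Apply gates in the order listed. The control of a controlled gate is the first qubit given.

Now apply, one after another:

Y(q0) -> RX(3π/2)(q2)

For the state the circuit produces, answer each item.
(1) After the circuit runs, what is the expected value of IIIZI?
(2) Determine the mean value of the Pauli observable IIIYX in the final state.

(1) The expectation value of IIIZI is 1.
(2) In the final state, IIIYX has expectation 0.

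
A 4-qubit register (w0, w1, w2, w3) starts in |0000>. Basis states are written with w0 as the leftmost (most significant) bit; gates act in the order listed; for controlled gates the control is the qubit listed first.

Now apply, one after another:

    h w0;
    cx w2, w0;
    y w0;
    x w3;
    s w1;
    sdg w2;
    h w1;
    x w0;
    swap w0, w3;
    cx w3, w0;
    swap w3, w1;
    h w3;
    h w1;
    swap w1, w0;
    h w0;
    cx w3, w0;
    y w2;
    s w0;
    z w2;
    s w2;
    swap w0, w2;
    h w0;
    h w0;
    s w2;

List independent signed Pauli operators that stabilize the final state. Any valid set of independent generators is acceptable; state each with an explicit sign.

The stabilizer group can be generated by +IXXI, -ZIII, -IZZI, +IIIZ, among other valid generating sets.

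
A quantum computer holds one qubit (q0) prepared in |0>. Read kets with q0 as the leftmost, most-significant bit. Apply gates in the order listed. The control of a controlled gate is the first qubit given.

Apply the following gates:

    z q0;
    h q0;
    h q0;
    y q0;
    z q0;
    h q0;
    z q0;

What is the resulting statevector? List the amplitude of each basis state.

The resulting statevector has amplitude -sqrt(2)*I/2 on |0>, -sqrt(2)*I/2 on |1>.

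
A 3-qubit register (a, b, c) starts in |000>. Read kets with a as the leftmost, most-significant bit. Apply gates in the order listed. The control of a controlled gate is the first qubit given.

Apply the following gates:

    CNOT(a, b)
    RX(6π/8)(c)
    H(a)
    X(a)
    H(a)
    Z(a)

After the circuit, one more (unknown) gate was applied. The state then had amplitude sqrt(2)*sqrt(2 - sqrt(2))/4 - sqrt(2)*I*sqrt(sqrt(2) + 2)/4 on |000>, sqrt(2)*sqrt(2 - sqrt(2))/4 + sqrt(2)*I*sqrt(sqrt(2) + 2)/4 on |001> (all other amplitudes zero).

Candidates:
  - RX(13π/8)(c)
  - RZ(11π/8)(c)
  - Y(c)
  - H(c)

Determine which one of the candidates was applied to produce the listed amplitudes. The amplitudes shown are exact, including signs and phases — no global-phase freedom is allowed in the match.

It was H(c) that produced the state shown. Key observation: gates 3-6 undo each other exactly, leaving only the rest of the circuit to track.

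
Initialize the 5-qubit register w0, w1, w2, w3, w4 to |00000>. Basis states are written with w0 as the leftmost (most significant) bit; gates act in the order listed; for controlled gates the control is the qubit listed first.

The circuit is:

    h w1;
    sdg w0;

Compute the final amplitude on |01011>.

The final state's coefficient on |01011> equals 0.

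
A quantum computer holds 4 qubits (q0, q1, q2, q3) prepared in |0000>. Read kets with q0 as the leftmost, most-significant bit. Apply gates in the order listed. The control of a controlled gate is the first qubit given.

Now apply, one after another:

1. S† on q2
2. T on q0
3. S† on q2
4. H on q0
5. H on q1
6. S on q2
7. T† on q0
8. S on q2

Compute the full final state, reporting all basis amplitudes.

The final amplitudes are 1/2 on |0000>, 1/2 on |0100>, -exp(3*I*pi/4)/2 on |1000>, -exp(3*I*pi/4)/2 on |1100>, and 0 on every other basis state.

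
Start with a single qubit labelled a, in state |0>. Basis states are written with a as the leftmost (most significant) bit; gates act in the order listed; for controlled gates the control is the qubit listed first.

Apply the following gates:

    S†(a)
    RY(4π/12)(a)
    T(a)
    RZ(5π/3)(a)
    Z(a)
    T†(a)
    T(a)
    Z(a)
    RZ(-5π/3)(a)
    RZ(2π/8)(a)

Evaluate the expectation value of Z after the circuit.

In the final state, Z has expectation 1/2.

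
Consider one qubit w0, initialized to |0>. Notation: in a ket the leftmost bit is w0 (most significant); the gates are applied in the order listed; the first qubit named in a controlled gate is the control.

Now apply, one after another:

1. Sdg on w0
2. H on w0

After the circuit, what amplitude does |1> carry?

|1> carries amplitude sqrt(2)/2 in the final state.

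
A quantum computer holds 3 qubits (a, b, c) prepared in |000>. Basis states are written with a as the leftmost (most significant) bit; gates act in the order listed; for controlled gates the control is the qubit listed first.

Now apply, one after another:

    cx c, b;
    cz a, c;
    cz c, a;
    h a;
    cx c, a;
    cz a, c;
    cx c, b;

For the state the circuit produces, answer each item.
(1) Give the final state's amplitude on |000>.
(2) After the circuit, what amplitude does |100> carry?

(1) |000> carries amplitude sqrt(2)/2 in the final state.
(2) |100> carries amplitude sqrt(2)/2 in the final state.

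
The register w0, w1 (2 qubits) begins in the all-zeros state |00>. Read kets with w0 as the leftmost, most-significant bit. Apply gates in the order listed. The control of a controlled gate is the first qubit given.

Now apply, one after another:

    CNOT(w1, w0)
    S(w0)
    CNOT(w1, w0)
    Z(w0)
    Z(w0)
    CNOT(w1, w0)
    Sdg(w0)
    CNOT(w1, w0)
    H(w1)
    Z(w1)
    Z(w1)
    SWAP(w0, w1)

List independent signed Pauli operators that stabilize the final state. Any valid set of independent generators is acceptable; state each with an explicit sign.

The final state is stabilized by the group generated by +XI, +IZ; other independent generating sets are equally valid. Key observation: the block from step 1 through step 8 cancels to the identity and can be dropped.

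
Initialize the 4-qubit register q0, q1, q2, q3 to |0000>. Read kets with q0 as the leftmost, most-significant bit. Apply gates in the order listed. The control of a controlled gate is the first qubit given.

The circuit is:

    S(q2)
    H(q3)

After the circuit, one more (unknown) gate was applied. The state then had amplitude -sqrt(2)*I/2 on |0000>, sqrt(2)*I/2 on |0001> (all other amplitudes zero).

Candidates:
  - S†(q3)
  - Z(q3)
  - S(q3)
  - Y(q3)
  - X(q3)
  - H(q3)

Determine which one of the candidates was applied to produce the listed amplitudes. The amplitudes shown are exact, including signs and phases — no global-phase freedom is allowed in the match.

It was Y(q3) that produced the state shown.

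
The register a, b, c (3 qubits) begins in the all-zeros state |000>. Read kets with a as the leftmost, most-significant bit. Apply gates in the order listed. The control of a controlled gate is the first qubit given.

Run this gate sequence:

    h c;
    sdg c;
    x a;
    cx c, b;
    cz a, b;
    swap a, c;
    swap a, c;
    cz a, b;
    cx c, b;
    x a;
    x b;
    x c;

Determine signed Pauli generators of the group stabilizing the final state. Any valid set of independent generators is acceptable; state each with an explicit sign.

The final state is stabilized by the group generated by +IIY, +ZII, -IZI; other independent generating sets are equally valid. Key observation: steps 3-10 multiply out to the identity, so the circuit reduces to the remaining gates.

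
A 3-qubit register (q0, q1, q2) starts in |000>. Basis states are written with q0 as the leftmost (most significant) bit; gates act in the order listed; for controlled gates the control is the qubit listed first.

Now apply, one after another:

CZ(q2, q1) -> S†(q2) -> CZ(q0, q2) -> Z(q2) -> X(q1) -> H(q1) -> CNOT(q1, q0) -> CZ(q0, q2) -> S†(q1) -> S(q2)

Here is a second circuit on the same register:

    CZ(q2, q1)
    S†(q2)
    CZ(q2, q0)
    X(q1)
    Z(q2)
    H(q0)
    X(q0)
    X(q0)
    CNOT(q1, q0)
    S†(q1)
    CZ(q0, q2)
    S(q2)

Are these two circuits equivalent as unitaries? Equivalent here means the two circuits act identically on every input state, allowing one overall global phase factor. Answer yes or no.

No: there is an input state on which the two circuits produce genuinely different outputs (not merely differing by a phase).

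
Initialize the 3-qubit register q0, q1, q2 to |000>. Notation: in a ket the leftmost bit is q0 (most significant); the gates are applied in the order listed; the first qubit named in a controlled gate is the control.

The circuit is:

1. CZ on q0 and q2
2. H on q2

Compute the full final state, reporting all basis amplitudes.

The resulting statevector has amplitude sqrt(2)/2 on |000>, sqrt(2)/2 on |001>, and 0 on every other basis state.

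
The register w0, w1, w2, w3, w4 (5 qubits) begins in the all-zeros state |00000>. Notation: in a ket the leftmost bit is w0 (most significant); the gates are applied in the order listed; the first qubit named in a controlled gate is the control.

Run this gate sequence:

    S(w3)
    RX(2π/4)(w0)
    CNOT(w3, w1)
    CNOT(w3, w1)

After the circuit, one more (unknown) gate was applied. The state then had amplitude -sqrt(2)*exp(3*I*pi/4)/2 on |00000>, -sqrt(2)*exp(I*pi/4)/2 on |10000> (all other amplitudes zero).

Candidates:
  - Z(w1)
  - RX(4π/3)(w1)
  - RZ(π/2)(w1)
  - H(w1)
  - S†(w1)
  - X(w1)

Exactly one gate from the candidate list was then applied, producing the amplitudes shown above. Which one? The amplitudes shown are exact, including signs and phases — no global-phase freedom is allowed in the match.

It was RZ(π/2)(w1) that produced the state shown.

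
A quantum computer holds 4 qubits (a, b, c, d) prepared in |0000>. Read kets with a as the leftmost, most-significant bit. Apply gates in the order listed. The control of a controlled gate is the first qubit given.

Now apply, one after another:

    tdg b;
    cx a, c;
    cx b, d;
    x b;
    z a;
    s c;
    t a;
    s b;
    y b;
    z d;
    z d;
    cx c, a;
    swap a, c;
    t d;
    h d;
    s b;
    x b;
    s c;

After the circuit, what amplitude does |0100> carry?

The final state's coefficient on |0100> equals sqrt(2)/2.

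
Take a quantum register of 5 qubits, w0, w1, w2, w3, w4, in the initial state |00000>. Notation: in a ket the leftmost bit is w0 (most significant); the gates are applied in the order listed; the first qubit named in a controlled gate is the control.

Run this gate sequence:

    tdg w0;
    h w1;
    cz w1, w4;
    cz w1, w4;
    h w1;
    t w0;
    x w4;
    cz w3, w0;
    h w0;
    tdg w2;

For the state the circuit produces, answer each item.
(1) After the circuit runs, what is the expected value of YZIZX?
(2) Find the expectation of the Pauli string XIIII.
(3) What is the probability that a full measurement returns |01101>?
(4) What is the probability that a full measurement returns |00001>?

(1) The expectation value of YZIZX is 0.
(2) The observable XIIII averages to 1.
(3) Outcome |01101> occurs with probability 0.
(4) A full measurement returns |00001> with probability 1/2.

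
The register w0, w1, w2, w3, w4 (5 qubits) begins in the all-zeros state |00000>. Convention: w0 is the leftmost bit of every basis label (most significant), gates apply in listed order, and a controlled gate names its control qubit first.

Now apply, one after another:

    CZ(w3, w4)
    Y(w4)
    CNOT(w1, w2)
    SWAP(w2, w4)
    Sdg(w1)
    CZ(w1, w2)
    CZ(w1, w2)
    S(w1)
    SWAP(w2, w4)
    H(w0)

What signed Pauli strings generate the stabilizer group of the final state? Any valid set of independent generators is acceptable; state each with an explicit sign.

The final state is stabilized by the group generated by +XIIII, +IZIII, +IIZII, +IIIZI, -IIIIZ; other independent generating sets are equally valid. Key observation: steps 4-9 multiply out to the identity, so the circuit reduces to the remaining gates.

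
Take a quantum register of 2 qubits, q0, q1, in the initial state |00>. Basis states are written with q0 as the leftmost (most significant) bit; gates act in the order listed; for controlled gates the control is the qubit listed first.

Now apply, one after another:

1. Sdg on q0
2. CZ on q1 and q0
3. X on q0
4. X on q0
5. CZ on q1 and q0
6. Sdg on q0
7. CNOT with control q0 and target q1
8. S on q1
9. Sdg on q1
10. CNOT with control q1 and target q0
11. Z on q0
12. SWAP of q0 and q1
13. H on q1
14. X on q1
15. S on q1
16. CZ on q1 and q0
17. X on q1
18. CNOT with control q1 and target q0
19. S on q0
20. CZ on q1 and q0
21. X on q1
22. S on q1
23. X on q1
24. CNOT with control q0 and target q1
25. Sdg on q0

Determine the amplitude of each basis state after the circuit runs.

The final amplitudes are -sqrt(2)/2 on |00>, 0 on |01>, -sqrt(2)/2 on |10>, 0 on |11>. Key observation: gates 3-4 undo each other exactly, leaving only the rest of the circuit to track.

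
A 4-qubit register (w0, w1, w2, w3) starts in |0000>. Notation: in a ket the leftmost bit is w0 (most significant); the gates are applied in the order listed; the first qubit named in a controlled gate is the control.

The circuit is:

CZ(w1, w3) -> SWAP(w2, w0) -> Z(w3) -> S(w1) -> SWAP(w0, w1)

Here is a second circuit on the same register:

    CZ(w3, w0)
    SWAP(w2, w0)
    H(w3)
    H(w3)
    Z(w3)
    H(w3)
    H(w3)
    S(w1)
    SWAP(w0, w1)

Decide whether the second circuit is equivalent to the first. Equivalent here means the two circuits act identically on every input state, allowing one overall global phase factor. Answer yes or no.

No, they are not equivalent — no single phase factor reconciles the two unitaries.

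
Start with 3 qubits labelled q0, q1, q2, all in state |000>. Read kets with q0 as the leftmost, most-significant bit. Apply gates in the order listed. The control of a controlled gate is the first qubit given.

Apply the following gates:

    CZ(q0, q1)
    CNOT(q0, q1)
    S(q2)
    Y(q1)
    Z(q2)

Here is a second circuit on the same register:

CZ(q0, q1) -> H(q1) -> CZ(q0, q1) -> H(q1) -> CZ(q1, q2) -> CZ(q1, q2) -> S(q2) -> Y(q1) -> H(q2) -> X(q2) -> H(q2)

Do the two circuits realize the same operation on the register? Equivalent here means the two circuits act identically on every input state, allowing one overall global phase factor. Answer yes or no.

Yes — the two circuits implement the same unitary up to a global phase.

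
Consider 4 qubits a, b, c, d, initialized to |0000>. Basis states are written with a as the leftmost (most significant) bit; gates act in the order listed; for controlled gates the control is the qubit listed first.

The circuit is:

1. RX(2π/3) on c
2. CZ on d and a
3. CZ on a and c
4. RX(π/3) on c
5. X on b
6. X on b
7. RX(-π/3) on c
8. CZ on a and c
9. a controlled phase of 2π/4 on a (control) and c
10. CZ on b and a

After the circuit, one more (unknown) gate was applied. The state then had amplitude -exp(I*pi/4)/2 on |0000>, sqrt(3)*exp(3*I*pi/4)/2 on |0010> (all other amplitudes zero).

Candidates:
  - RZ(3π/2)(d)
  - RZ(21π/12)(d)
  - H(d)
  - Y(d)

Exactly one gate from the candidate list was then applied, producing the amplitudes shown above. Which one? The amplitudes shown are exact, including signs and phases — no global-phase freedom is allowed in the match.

The applied gate was RZ(3π/2)(d). Key observation: gates 3-8 undo each other exactly, leaving only the rest of the circuit to track.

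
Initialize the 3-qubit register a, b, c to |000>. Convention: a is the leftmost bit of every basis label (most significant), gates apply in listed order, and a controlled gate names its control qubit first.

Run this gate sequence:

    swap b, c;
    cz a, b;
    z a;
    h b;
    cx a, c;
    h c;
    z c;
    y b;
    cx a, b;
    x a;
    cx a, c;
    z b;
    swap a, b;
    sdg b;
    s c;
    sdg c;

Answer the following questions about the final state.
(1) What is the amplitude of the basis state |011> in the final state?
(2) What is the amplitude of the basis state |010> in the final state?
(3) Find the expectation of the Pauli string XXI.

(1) The amplitude on |011> is -1/2. Key observation: gates 15-16 undo each other exactly, leaving only the rest of the circuit to track.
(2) |010> carries amplitude 1/2 in the final state.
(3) In the final state, XXI has expectation 0.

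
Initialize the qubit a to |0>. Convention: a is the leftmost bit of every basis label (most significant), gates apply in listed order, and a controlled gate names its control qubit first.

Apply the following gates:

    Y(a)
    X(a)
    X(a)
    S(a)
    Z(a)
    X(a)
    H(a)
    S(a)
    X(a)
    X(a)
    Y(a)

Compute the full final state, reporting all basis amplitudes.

The final amplitudes are sqrt(2)/2 on |0>, sqrt(2)*I/2 on |1>.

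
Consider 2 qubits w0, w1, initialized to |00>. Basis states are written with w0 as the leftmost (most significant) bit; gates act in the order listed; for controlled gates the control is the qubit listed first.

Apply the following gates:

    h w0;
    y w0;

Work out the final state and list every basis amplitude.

The resulting statevector has amplitude -sqrt(2)*I/2 on |00>, 0 on |01>, sqrt(2)*I/2 on |10>, 0 on |11>.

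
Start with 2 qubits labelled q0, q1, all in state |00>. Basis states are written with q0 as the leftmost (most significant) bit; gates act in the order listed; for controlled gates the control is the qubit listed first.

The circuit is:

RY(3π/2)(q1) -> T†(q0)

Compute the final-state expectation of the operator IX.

The expectation value of IX is -1.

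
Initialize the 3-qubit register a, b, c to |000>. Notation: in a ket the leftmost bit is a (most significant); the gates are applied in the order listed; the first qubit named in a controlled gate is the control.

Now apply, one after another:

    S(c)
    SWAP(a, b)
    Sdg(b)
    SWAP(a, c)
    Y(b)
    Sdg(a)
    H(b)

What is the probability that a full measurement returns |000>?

The probability of measuring |000> is 1/2.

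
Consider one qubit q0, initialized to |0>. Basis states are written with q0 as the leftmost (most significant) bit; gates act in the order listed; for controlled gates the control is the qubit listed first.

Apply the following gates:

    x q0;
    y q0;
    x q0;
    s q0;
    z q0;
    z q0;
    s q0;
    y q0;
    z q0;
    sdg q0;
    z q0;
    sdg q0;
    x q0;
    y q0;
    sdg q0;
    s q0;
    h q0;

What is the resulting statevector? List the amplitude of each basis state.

The final amplitudes are -sqrt(2)*I/2 on |0>, -sqrt(2)*I/2 on |1>.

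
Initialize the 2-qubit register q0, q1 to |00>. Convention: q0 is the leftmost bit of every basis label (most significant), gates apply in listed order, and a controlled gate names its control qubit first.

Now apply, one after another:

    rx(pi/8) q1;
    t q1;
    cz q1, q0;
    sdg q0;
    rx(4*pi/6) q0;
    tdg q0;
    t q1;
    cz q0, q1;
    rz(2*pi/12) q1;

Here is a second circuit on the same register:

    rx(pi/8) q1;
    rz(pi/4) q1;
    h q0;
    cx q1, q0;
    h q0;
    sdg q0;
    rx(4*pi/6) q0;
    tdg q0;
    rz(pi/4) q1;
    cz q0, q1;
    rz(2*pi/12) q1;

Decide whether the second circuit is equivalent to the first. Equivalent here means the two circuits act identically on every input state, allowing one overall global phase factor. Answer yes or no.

Yes: on every input state the two circuits agree up to one overall phase factor.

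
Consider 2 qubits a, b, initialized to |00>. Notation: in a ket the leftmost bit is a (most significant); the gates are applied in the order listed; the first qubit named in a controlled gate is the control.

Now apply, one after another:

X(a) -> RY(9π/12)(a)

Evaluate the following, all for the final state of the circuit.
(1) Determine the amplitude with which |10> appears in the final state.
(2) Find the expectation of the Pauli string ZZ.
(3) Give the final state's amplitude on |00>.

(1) The amplitude on |10> is sqrt(2 - sqrt(2))/2.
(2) The observable ZZ averages to sqrt(2)/2.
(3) The final state's coefficient on |00> equals -sqrt(sqrt(2) + 2)/2.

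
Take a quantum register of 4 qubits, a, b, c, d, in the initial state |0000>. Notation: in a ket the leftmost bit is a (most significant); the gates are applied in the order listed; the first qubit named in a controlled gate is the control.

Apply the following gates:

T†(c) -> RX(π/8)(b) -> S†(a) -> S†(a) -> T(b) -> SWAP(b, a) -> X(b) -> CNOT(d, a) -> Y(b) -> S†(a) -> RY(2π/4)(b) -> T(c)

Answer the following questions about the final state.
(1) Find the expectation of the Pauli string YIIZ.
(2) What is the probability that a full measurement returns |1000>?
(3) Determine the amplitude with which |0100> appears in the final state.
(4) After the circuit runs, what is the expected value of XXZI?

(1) The observable YIIZ averages to -sqrt(4 - 2*sqrt(2))/4.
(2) A full measurement returns |1000> with probability sin(pi/16)**2/2.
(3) |0100> carries amplitude -sqrt(2)*I*cos(pi/16)/2 in the final state.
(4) The observable XXZI averages to -sqrt(4 - 2*sqrt(2))/4.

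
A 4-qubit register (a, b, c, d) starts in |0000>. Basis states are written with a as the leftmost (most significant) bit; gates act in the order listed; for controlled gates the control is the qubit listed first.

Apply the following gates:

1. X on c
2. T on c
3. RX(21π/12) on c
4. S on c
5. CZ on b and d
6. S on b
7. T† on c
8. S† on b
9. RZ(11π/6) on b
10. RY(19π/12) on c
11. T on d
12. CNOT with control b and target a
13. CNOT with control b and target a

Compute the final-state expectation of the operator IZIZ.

In the final state, IZIZ has expectation 1. Key observation: gates 12-13 undo each other exactly, leaving only the rest of the circuit to track.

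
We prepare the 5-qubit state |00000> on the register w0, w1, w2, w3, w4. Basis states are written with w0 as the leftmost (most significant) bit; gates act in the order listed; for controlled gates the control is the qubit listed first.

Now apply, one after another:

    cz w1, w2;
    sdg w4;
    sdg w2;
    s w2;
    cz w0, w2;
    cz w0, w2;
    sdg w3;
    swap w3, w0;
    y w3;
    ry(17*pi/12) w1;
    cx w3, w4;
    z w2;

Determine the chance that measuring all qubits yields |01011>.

A full measurement returns |01011> with probability -sqrt(2)/8 + sqrt(6)/8 + 1/2. Key observation: steps 5-6 multiply out to the identity, so the circuit reduces to the remaining gates.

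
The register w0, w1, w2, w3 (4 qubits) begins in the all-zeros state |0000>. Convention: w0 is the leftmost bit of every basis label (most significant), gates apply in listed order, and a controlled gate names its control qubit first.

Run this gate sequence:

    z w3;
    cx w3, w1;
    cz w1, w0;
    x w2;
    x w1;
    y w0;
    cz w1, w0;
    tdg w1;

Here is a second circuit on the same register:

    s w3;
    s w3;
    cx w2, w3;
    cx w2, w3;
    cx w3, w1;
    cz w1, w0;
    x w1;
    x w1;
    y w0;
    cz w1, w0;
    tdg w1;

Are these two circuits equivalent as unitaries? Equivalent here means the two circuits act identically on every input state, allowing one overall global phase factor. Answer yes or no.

No, they are not equivalent — no single phase factor reconciles the two unitaries.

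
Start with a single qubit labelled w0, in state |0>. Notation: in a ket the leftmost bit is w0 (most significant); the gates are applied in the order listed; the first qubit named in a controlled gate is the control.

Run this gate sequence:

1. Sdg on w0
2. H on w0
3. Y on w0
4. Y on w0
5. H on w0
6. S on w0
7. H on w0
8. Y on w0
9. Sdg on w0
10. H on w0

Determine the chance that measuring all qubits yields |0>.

A full measurement returns |0> with probability 1/2. Key observation: gates 1-6 undo each other exactly, leaving only the rest of the circuit to track.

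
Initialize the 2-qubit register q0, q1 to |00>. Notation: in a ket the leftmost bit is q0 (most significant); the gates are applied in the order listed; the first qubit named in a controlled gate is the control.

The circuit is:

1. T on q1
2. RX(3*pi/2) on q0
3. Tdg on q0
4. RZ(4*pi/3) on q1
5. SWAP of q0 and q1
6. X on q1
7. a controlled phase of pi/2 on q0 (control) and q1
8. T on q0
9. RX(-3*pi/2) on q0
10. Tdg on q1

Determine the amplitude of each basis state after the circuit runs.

The final amplitudes are -exp(7*I*pi/12)/2 on |00>, -exp(I*pi/12)/2 on |01>, -exp(I*pi/12)/2 on |10>, exp(7*I*pi/12)/2 on |11>.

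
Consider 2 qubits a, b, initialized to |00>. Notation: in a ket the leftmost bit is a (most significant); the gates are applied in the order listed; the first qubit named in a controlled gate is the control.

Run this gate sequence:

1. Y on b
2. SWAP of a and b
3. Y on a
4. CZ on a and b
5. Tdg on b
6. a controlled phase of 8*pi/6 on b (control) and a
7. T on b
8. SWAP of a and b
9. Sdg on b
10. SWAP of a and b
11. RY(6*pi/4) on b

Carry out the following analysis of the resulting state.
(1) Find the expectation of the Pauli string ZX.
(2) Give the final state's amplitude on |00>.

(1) In the final state, ZX has expectation -1.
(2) The final state's coefficient on |00> equals -sqrt(2)/2.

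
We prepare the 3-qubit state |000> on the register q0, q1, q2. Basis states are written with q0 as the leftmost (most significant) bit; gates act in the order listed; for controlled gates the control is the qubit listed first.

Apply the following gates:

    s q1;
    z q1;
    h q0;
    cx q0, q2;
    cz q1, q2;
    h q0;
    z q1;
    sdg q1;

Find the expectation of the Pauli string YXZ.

The observable YXZ averages to 0.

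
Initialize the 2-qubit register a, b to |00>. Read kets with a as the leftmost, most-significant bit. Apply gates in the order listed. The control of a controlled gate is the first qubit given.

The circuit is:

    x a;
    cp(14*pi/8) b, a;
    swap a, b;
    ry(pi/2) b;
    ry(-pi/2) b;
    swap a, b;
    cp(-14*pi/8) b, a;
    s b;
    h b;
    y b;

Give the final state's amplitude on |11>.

|11> carries amplitude sqrt(2)*I/2 in the final state.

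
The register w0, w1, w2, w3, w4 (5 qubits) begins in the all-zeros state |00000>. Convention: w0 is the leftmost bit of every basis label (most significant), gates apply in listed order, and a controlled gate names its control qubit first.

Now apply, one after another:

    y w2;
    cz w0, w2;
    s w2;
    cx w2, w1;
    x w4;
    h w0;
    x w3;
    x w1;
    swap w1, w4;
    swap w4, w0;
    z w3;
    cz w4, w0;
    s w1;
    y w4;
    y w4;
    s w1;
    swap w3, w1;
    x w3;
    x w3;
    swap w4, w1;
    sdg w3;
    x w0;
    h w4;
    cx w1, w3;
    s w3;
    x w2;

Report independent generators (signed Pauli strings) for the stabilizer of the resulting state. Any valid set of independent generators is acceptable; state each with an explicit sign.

The stabilizer group can be generated by +IXIYI, -IIIIX, -ZIIII, -IZIZI, +IIZII, among other valid generating sets.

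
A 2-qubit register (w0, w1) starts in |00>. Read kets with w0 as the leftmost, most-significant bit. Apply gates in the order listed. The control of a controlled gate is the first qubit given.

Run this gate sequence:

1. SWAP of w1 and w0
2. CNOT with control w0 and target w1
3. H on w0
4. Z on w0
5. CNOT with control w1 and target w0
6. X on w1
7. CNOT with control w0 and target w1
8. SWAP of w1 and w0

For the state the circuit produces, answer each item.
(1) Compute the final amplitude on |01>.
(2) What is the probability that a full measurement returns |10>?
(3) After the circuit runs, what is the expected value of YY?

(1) The final state's coefficient on |01> equals -sqrt(2)/2.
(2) A full measurement returns |10> with probability 1/2.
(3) The observable YY averages to -1.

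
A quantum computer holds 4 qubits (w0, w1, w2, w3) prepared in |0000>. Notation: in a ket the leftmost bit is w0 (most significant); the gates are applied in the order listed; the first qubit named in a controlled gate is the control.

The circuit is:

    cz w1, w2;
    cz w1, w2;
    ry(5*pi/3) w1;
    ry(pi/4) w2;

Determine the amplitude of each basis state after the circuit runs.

After the circuit, the state carries amplitude -sqrt(3*sqrt(2) + 6)/4 on |0000>, -sqrt(6 - 3*sqrt(2))/4 on |0010>, sqrt(sqrt(2) + 2)/4 on |0100>, sqrt(2 - sqrt(2))/4 on |0110>, and 0 on every other basis state. Key observation: the block from step 1 through step 2 cancels to the identity and can be dropped.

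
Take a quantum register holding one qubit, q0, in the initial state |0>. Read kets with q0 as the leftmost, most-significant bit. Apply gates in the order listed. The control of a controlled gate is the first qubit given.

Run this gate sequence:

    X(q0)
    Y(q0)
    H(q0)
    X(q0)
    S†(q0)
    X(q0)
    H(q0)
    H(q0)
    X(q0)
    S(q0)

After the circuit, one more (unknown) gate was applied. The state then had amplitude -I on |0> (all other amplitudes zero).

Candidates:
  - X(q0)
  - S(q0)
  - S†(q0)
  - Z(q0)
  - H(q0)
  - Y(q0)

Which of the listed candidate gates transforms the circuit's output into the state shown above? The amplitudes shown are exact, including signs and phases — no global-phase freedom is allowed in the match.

The applied gate was H(q0).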